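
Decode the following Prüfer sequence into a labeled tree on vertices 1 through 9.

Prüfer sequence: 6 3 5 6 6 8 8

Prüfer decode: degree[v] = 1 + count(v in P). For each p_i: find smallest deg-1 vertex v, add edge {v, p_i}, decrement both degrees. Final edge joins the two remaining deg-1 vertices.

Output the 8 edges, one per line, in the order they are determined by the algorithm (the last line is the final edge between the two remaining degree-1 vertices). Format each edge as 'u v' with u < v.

Initial degrees: {1:1, 2:1, 3:2, 4:1, 5:2, 6:4, 7:1, 8:3, 9:1}
Step 1: smallest deg-1 vertex = 1, p_1 = 6. Add edge {1,6}. Now deg[1]=0, deg[6]=3.
Step 2: smallest deg-1 vertex = 2, p_2 = 3. Add edge {2,3}. Now deg[2]=0, deg[3]=1.
Step 3: smallest deg-1 vertex = 3, p_3 = 5. Add edge {3,5}. Now deg[3]=0, deg[5]=1.
Step 4: smallest deg-1 vertex = 4, p_4 = 6. Add edge {4,6}. Now deg[4]=0, deg[6]=2.
Step 5: smallest deg-1 vertex = 5, p_5 = 6. Add edge {5,6}. Now deg[5]=0, deg[6]=1.
Step 6: smallest deg-1 vertex = 6, p_6 = 8. Add edge {6,8}. Now deg[6]=0, deg[8]=2.
Step 7: smallest deg-1 vertex = 7, p_7 = 8. Add edge {7,8}. Now deg[7]=0, deg[8]=1.
Final: two remaining deg-1 vertices are 8, 9. Add edge {8,9}.

Answer: 1 6
2 3
3 5
4 6
5 6
6 8
7 8
8 9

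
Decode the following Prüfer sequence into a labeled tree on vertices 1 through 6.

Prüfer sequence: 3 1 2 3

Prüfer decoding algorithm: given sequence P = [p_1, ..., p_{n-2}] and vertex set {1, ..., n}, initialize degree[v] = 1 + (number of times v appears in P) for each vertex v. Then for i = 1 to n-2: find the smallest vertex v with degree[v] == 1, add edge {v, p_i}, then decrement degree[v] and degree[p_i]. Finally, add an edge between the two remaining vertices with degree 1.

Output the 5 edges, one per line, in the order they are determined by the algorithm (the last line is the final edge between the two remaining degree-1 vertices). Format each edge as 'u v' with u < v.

Initial degrees: {1:2, 2:2, 3:3, 4:1, 5:1, 6:1}
Step 1: smallest deg-1 vertex = 4, p_1 = 3. Add edge {3,4}. Now deg[4]=0, deg[3]=2.
Step 2: smallest deg-1 vertex = 5, p_2 = 1. Add edge {1,5}. Now deg[5]=0, deg[1]=1.
Step 3: smallest deg-1 vertex = 1, p_3 = 2. Add edge {1,2}. Now deg[1]=0, deg[2]=1.
Step 4: smallest deg-1 vertex = 2, p_4 = 3. Add edge {2,3}. Now deg[2]=0, deg[3]=1.
Final: two remaining deg-1 vertices are 3, 6. Add edge {3,6}.

Answer: 3 4
1 5
1 2
2 3
3 6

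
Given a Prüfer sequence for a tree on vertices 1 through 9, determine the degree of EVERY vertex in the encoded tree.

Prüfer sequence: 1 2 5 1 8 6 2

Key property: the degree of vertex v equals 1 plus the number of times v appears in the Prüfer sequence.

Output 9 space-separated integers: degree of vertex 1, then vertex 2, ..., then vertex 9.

Answer: 3 3 1 1 2 2 1 2 1

Derivation:
p_1 = 1: count[1] becomes 1
p_2 = 2: count[2] becomes 1
p_3 = 5: count[5] becomes 1
p_4 = 1: count[1] becomes 2
p_5 = 8: count[8] becomes 1
p_6 = 6: count[6] becomes 1
p_7 = 2: count[2] becomes 2
Degrees (1 + count): deg[1]=1+2=3, deg[2]=1+2=3, deg[3]=1+0=1, deg[4]=1+0=1, deg[5]=1+1=2, deg[6]=1+1=2, deg[7]=1+0=1, deg[8]=1+1=2, deg[9]=1+0=1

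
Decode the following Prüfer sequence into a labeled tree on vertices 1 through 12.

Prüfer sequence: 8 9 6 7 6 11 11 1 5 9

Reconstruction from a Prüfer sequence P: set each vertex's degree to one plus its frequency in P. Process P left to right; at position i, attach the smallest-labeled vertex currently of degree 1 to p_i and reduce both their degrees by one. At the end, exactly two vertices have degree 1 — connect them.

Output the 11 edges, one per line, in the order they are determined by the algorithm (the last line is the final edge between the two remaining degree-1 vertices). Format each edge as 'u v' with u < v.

Initial degrees: {1:2, 2:1, 3:1, 4:1, 5:2, 6:3, 7:2, 8:2, 9:3, 10:1, 11:3, 12:1}
Step 1: smallest deg-1 vertex = 2, p_1 = 8. Add edge {2,8}. Now deg[2]=0, deg[8]=1.
Step 2: smallest deg-1 vertex = 3, p_2 = 9. Add edge {3,9}. Now deg[3]=0, deg[9]=2.
Step 3: smallest deg-1 vertex = 4, p_3 = 6. Add edge {4,6}. Now deg[4]=0, deg[6]=2.
Step 4: smallest deg-1 vertex = 8, p_4 = 7. Add edge {7,8}. Now deg[8]=0, deg[7]=1.
Step 5: smallest deg-1 vertex = 7, p_5 = 6. Add edge {6,7}. Now deg[7]=0, deg[6]=1.
Step 6: smallest deg-1 vertex = 6, p_6 = 11. Add edge {6,11}. Now deg[6]=0, deg[11]=2.
Step 7: smallest deg-1 vertex = 10, p_7 = 11. Add edge {10,11}. Now deg[10]=0, deg[11]=1.
Step 8: smallest deg-1 vertex = 11, p_8 = 1. Add edge {1,11}. Now deg[11]=0, deg[1]=1.
Step 9: smallest deg-1 vertex = 1, p_9 = 5. Add edge {1,5}. Now deg[1]=0, deg[5]=1.
Step 10: smallest deg-1 vertex = 5, p_10 = 9. Add edge {5,9}. Now deg[5]=0, deg[9]=1.
Final: two remaining deg-1 vertices are 9, 12. Add edge {9,12}.

Answer: 2 8
3 9
4 6
7 8
6 7
6 11
10 11
1 11
1 5
5 9
9 12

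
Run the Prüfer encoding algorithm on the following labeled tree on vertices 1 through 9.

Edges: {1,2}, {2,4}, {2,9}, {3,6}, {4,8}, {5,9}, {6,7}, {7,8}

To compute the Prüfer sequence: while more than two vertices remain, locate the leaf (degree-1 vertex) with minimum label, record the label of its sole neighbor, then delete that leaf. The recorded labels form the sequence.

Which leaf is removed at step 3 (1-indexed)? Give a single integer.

Answer: 5

Derivation:
Step 1: current leaves = {1,3,5}. Remove leaf 1 (neighbor: 2).
Step 2: current leaves = {3,5}. Remove leaf 3 (neighbor: 6).
Step 3: current leaves = {5,6}. Remove leaf 5 (neighbor: 9).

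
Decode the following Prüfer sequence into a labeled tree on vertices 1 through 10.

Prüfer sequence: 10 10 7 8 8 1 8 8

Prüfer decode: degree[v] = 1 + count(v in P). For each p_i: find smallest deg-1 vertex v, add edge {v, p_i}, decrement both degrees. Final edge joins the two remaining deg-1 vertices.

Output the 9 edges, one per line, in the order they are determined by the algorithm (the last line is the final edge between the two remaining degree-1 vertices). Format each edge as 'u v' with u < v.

Initial degrees: {1:2, 2:1, 3:1, 4:1, 5:1, 6:1, 7:2, 8:5, 9:1, 10:3}
Step 1: smallest deg-1 vertex = 2, p_1 = 10. Add edge {2,10}. Now deg[2]=0, deg[10]=2.
Step 2: smallest deg-1 vertex = 3, p_2 = 10. Add edge {3,10}. Now deg[3]=0, deg[10]=1.
Step 3: smallest deg-1 vertex = 4, p_3 = 7. Add edge {4,7}. Now deg[4]=0, deg[7]=1.
Step 4: smallest deg-1 vertex = 5, p_4 = 8. Add edge {5,8}. Now deg[5]=0, deg[8]=4.
Step 5: smallest deg-1 vertex = 6, p_5 = 8. Add edge {6,8}. Now deg[6]=0, deg[8]=3.
Step 6: smallest deg-1 vertex = 7, p_6 = 1. Add edge {1,7}. Now deg[7]=0, deg[1]=1.
Step 7: smallest deg-1 vertex = 1, p_7 = 8. Add edge {1,8}. Now deg[1]=0, deg[8]=2.
Step 8: smallest deg-1 vertex = 9, p_8 = 8. Add edge {8,9}. Now deg[9]=0, deg[8]=1.
Final: two remaining deg-1 vertices are 8, 10. Add edge {8,10}.

Answer: 2 10
3 10
4 7
5 8
6 8
1 7
1 8
8 9
8 10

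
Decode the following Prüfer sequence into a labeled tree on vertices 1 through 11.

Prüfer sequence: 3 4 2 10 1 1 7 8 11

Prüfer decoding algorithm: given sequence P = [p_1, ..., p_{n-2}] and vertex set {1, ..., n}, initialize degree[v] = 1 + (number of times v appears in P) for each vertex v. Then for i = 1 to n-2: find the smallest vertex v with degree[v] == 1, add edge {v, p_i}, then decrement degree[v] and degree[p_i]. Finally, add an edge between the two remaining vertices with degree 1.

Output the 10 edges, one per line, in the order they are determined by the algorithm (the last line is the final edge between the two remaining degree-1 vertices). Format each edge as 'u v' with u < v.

Initial degrees: {1:3, 2:2, 3:2, 4:2, 5:1, 6:1, 7:2, 8:2, 9:1, 10:2, 11:2}
Step 1: smallest deg-1 vertex = 5, p_1 = 3. Add edge {3,5}. Now deg[5]=0, deg[3]=1.
Step 2: smallest deg-1 vertex = 3, p_2 = 4. Add edge {3,4}. Now deg[3]=0, deg[4]=1.
Step 3: smallest deg-1 vertex = 4, p_3 = 2. Add edge {2,4}. Now deg[4]=0, deg[2]=1.
Step 4: smallest deg-1 vertex = 2, p_4 = 10. Add edge {2,10}. Now deg[2]=0, deg[10]=1.
Step 5: smallest deg-1 vertex = 6, p_5 = 1. Add edge {1,6}. Now deg[6]=0, deg[1]=2.
Step 6: smallest deg-1 vertex = 9, p_6 = 1. Add edge {1,9}. Now deg[9]=0, deg[1]=1.
Step 7: smallest deg-1 vertex = 1, p_7 = 7. Add edge {1,7}. Now deg[1]=0, deg[7]=1.
Step 8: smallest deg-1 vertex = 7, p_8 = 8. Add edge {7,8}. Now deg[7]=0, deg[8]=1.
Step 9: smallest deg-1 vertex = 8, p_9 = 11. Add edge {8,11}. Now deg[8]=0, deg[11]=1.
Final: two remaining deg-1 vertices are 10, 11. Add edge {10,11}.

Answer: 3 5
3 4
2 4
2 10
1 6
1 9
1 7
7 8
8 11
10 11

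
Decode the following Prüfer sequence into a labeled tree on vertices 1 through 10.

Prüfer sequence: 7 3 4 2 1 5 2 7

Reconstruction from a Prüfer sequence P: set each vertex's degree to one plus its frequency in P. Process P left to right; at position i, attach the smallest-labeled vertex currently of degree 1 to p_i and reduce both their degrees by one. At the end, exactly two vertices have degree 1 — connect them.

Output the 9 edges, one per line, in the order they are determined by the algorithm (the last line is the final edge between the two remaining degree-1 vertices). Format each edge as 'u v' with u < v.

Initial degrees: {1:2, 2:3, 3:2, 4:2, 5:2, 6:1, 7:3, 8:1, 9:1, 10:1}
Step 1: smallest deg-1 vertex = 6, p_1 = 7. Add edge {6,7}. Now deg[6]=0, deg[7]=2.
Step 2: smallest deg-1 vertex = 8, p_2 = 3. Add edge {3,8}. Now deg[8]=0, deg[3]=1.
Step 3: smallest deg-1 vertex = 3, p_3 = 4. Add edge {3,4}. Now deg[3]=0, deg[4]=1.
Step 4: smallest deg-1 vertex = 4, p_4 = 2. Add edge {2,4}. Now deg[4]=0, deg[2]=2.
Step 5: smallest deg-1 vertex = 9, p_5 = 1. Add edge {1,9}. Now deg[9]=0, deg[1]=1.
Step 6: smallest deg-1 vertex = 1, p_6 = 5. Add edge {1,5}. Now deg[1]=0, deg[5]=1.
Step 7: smallest deg-1 vertex = 5, p_7 = 2. Add edge {2,5}. Now deg[5]=0, deg[2]=1.
Step 8: smallest deg-1 vertex = 2, p_8 = 7. Add edge {2,7}. Now deg[2]=0, deg[7]=1.
Final: two remaining deg-1 vertices are 7, 10. Add edge {7,10}.

Answer: 6 7
3 8
3 4
2 4
1 9
1 5
2 5
2 7
7 10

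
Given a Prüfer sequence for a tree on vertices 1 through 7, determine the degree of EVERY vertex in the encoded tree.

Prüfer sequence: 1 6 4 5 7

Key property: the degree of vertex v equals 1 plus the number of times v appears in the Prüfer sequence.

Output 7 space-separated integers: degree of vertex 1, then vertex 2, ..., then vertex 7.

p_1 = 1: count[1] becomes 1
p_2 = 6: count[6] becomes 1
p_3 = 4: count[4] becomes 1
p_4 = 5: count[5] becomes 1
p_5 = 7: count[7] becomes 1
Degrees (1 + count): deg[1]=1+1=2, deg[2]=1+0=1, deg[3]=1+0=1, deg[4]=1+1=2, deg[5]=1+1=2, deg[6]=1+1=2, deg[7]=1+1=2

Answer: 2 1 1 2 2 2 2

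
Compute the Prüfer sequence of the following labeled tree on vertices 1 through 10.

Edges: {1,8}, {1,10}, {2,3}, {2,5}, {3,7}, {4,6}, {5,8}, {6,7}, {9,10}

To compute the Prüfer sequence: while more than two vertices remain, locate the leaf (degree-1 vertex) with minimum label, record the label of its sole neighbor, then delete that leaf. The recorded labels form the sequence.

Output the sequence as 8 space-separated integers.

Answer: 6 7 3 2 5 8 1 10

Derivation:
Step 1: leaves = {4,9}. Remove smallest leaf 4, emit neighbor 6.
Step 2: leaves = {6,9}. Remove smallest leaf 6, emit neighbor 7.
Step 3: leaves = {7,9}. Remove smallest leaf 7, emit neighbor 3.
Step 4: leaves = {3,9}. Remove smallest leaf 3, emit neighbor 2.
Step 5: leaves = {2,9}. Remove smallest leaf 2, emit neighbor 5.
Step 6: leaves = {5,9}. Remove smallest leaf 5, emit neighbor 8.
Step 7: leaves = {8,9}. Remove smallest leaf 8, emit neighbor 1.
Step 8: leaves = {1,9}. Remove smallest leaf 1, emit neighbor 10.
Done: 2 vertices remain (9, 10). Sequence = [6 7 3 2 5 8 1 10]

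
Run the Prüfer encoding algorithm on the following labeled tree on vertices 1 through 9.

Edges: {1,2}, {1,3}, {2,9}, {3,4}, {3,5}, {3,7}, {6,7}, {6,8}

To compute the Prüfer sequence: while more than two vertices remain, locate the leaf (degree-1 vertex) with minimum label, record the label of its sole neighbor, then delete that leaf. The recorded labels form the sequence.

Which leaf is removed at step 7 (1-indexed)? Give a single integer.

Answer: 1

Derivation:
Step 1: current leaves = {4,5,8,9}. Remove leaf 4 (neighbor: 3).
Step 2: current leaves = {5,8,9}. Remove leaf 5 (neighbor: 3).
Step 3: current leaves = {8,9}. Remove leaf 8 (neighbor: 6).
Step 4: current leaves = {6,9}. Remove leaf 6 (neighbor: 7).
Step 5: current leaves = {7,9}. Remove leaf 7 (neighbor: 3).
Step 6: current leaves = {3,9}. Remove leaf 3 (neighbor: 1).
Step 7: current leaves = {1,9}. Remove leaf 1 (neighbor: 2).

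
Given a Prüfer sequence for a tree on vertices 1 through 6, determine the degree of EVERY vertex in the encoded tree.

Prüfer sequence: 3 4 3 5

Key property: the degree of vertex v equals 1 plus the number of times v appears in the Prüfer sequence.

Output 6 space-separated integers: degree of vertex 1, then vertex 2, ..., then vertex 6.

Answer: 1 1 3 2 2 1

Derivation:
p_1 = 3: count[3] becomes 1
p_2 = 4: count[4] becomes 1
p_3 = 3: count[3] becomes 2
p_4 = 5: count[5] becomes 1
Degrees (1 + count): deg[1]=1+0=1, deg[2]=1+0=1, deg[3]=1+2=3, deg[4]=1+1=2, deg[5]=1+1=2, deg[6]=1+0=1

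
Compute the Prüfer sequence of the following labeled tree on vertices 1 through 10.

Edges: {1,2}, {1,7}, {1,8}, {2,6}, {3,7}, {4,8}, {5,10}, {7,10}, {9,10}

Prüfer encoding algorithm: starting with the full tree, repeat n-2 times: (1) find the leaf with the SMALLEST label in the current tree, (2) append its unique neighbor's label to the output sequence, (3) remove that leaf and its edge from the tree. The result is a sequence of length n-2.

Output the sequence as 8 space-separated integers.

Answer: 7 8 10 2 1 1 7 10

Derivation:
Step 1: leaves = {3,4,5,6,9}. Remove smallest leaf 3, emit neighbor 7.
Step 2: leaves = {4,5,6,9}. Remove smallest leaf 4, emit neighbor 8.
Step 3: leaves = {5,6,8,9}. Remove smallest leaf 5, emit neighbor 10.
Step 4: leaves = {6,8,9}. Remove smallest leaf 6, emit neighbor 2.
Step 5: leaves = {2,8,9}. Remove smallest leaf 2, emit neighbor 1.
Step 6: leaves = {8,9}. Remove smallest leaf 8, emit neighbor 1.
Step 7: leaves = {1,9}. Remove smallest leaf 1, emit neighbor 7.
Step 8: leaves = {7,9}. Remove smallest leaf 7, emit neighbor 10.
Done: 2 vertices remain (9, 10). Sequence = [7 8 10 2 1 1 7 10]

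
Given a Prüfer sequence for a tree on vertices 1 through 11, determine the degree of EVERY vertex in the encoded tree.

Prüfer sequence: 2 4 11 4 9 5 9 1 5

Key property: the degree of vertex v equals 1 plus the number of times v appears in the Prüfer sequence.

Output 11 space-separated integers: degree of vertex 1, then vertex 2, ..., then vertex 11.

Answer: 2 2 1 3 3 1 1 1 3 1 2

Derivation:
p_1 = 2: count[2] becomes 1
p_2 = 4: count[4] becomes 1
p_3 = 11: count[11] becomes 1
p_4 = 4: count[4] becomes 2
p_5 = 9: count[9] becomes 1
p_6 = 5: count[5] becomes 1
p_7 = 9: count[9] becomes 2
p_8 = 1: count[1] becomes 1
p_9 = 5: count[5] becomes 2
Degrees (1 + count): deg[1]=1+1=2, deg[2]=1+1=2, deg[3]=1+0=1, deg[4]=1+2=3, deg[5]=1+2=3, deg[6]=1+0=1, deg[7]=1+0=1, deg[8]=1+0=1, deg[9]=1+2=3, deg[10]=1+0=1, deg[11]=1+1=2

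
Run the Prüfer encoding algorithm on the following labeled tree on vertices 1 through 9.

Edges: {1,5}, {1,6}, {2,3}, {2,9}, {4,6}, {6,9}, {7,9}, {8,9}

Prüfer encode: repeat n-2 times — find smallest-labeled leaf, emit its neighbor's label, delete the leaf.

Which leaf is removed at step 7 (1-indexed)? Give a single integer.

Answer: 7

Derivation:
Step 1: current leaves = {3,4,5,7,8}. Remove leaf 3 (neighbor: 2).
Step 2: current leaves = {2,4,5,7,8}. Remove leaf 2 (neighbor: 9).
Step 3: current leaves = {4,5,7,8}. Remove leaf 4 (neighbor: 6).
Step 4: current leaves = {5,7,8}. Remove leaf 5 (neighbor: 1).
Step 5: current leaves = {1,7,8}. Remove leaf 1 (neighbor: 6).
Step 6: current leaves = {6,7,8}. Remove leaf 6 (neighbor: 9).
Step 7: current leaves = {7,8}. Remove leaf 7 (neighbor: 9).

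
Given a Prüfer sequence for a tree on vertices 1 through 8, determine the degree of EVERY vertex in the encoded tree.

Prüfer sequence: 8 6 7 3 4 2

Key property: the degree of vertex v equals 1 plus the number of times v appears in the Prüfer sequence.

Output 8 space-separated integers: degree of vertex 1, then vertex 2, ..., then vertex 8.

Answer: 1 2 2 2 1 2 2 2

Derivation:
p_1 = 8: count[8] becomes 1
p_2 = 6: count[6] becomes 1
p_3 = 7: count[7] becomes 1
p_4 = 3: count[3] becomes 1
p_5 = 4: count[4] becomes 1
p_6 = 2: count[2] becomes 1
Degrees (1 + count): deg[1]=1+0=1, deg[2]=1+1=2, deg[3]=1+1=2, deg[4]=1+1=2, deg[5]=1+0=1, deg[6]=1+1=2, deg[7]=1+1=2, deg[8]=1+1=2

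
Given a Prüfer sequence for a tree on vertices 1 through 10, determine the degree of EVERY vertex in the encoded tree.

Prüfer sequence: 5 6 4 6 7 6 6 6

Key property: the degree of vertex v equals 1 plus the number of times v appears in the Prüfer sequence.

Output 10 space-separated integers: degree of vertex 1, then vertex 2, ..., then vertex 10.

p_1 = 5: count[5] becomes 1
p_2 = 6: count[6] becomes 1
p_3 = 4: count[4] becomes 1
p_4 = 6: count[6] becomes 2
p_5 = 7: count[7] becomes 1
p_6 = 6: count[6] becomes 3
p_7 = 6: count[6] becomes 4
p_8 = 6: count[6] becomes 5
Degrees (1 + count): deg[1]=1+0=1, deg[2]=1+0=1, deg[3]=1+0=1, deg[4]=1+1=2, deg[5]=1+1=2, deg[6]=1+5=6, deg[7]=1+1=2, deg[8]=1+0=1, deg[9]=1+0=1, deg[10]=1+0=1

Answer: 1 1 1 2 2 6 2 1 1 1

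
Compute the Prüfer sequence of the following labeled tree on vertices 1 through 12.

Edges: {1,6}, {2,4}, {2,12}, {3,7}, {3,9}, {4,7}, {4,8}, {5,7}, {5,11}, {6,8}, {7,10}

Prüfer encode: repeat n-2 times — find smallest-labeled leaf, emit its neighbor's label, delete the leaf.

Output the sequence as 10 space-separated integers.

Answer: 6 8 4 3 7 7 5 7 4 2

Derivation:
Step 1: leaves = {1,9,10,11,12}. Remove smallest leaf 1, emit neighbor 6.
Step 2: leaves = {6,9,10,11,12}. Remove smallest leaf 6, emit neighbor 8.
Step 3: leaves = {8,9,10,11,12}. Remove smallest leaf 8, emit neighbor 4.
Step 4: leaves = {9,10,11,12}. Remove smallest leaf 9, emit neighbor 3.
Step 5: leaves = {3,10,11,12}. Remove smallest leaf 3, emit neighbor 7.
Step 6: leaves = {10,11,12}. Remove smallest leaf 10, emit neighbor 7.
Step 7: leaves = {11,12}. Remove smallest leaf 11, emit neighbor 5.
Step 8: leaves = {5,12}. Remove smallest leaf 5, emit neighbor 7.
Step 9: leaves = {7,12}. Remove smallest leaf 7, emit neighbor 4.
Step 10: leaves = {4,12}. Remove smallest leaf 4, emit neighbor 2.
Done: 2 vertices remain (2, 12). Sequence = [6 8 4 3 7 7 5 7 4 2]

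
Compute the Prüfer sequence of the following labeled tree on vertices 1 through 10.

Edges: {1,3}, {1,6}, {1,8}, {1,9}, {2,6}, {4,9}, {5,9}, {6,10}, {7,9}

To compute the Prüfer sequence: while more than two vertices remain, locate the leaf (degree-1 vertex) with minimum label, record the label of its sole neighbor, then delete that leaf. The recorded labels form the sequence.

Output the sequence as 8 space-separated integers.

Answer: 6 1 9 9 9 1 1 6

Derivation:
Step 1: leaves = {2,3,4,5,7,8,10}. Remove smallest leaf 2, emit neighbor 6.
Step 2: leaves = {3,4,5,7,8,10}. Remove smallest leaf 3, emit neighbor 1.
Step 3: leaves = {4,5,7,8,10}. Remove smallest leaf 4, emit neighbor 9.
Step 4: leaves = {5,7,8,10}. Remove smallest leaf 5, emit neighbor 9.
Step 5: leaves = {7,8,10}. Remove smallest leaf 7, emit neighbor 9.
Step 6: leaves = {8,9,10}. Remove smallest leaf 8, emit neighbor 1.
Step 7: leaves = {9,10}. Remove smallest leaf 9, emit neighbor 1.
Step 8: leaves = {1,10}. Remove smallest leaf 1, emit neighbor 6.
Done: 2 vertices remain (6, 10). Sequence = [6 1 9 9 9 1 1 6]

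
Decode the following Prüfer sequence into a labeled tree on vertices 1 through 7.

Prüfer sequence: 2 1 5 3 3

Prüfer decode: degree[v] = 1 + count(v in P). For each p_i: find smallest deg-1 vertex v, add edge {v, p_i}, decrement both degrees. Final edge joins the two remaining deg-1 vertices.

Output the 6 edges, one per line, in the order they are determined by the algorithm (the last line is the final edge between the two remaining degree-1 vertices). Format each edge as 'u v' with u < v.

Initial degrees: {1:2, 2:2, 3:3, 4:1, 5:2, 6:1, 7:1}
Step 1: smallest deg-1 vertex = 4, p_1 = 2. Add edge {2,4}. Now deg[4]=0, deg[2]=1.
Step 2: smallest deg-1 vertex = 2, p_2 = 1. Add edge {1,2}. Now deg[2]=0, deg[1]=1.
Step 3: smallest deg-1 vertex = 1, p_3 = 5. Add edge {1,5}. Now deg[1]=0, deg[5]=1.
Step 4: smallest deg-1 vertex = 5, p_4 = 3. Add edge {3,5}. Now deg[5]=0, deg[3]=2.
Step 5: smallest deg-1 vertex = 6, p_5 = 3. Add edge {3,6}. Now deg[6]=0, deg[3]=1.
Final: two remaining deg-1 vertices are 3, 7. Add edge {3,7}.

Answer: 2 4
1 2
1 5
3 5
3 6
3 7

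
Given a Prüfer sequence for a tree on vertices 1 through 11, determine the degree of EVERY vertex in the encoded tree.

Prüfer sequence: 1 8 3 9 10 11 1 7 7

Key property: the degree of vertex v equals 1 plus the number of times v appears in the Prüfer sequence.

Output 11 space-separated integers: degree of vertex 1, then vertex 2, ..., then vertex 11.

p_1 = 1: count[1] becomes 1
p_2 = 8: count[8] becomes 1
p_3 = 3: count[3] becomes 1
p_4 = 9: count[9] becomes 1
p_5 = 10: count[10] becomes 1
p_6 = 11: count[11] becomes 1
p_7 = 1: count[1] becomes 2
p_8 = 7: count[7] becomes 1
p_9 = 7: count[7] becomes 2
Degrees (1 + count): deg[1]=1+2=3, deg[2]=1+0=1, deg[3]=1+1=2, deg[4]=1+0=1, deg[5]=1+0=1, deg[6]=1+0=1, deg[7]=1+2=3, deg[8]=1+1=2, deg[9]=1+1=2, deg[10]=1+1=2, deg[11]=1+1=2

Answer: 3 1 2 1 1 1 3 2 2 2 2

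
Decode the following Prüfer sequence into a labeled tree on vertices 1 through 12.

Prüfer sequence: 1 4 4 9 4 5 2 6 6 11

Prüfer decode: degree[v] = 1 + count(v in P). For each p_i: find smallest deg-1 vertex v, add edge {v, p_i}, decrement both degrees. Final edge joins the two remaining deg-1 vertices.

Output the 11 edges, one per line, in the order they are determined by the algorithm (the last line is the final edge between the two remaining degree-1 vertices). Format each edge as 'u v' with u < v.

Initial degrees: {1:2, 2:2, 3:1, 4:4, 5:2, 6:3, 7:1, 8:1, 9:2, 10:1, 11:2, 12:1}
Step 1: smallest deg-1 vertex = 3, p_1 = 1. Add edge {1,3}. Now deg[3]=0, deg[1]=1.
Step 2: smallest deg-1 vertex = 1, p_2 = 4. Add edge {1,4}. Now deg[1]=0, deg[4]=3.
Step 3: smallest deg-1 vertex = 7, p_3 = 4. Add edge {4,7}. Now deg[7]=0, deg[4]=2.
Step 4: smallest deg-1 vertex = 8, p_4 = 9. Add edge {8,9}. Now deg[8]=0, deg[9]=1.
Step 5: smallest deg-1 vertex = 9, p_5 = 4. Add edge {4,9}. Now deg[9]=0, deg[4]=1.
Step 6: smallest deg-1 vertex = 4, p_6 = 5. Add edge {4,5}. Now deg[4]=0, deg[5]=1.
Step 7: smallest deg-1 vertex = 5, p_7 = 2. Add edge {2,5}. Now deg[5]=0, deg[2]=1.
Step 8: smallest deg-1 vertex = 2, p_8 = 6. Add edge {2,6}. Now deg[2]=0, deg[6]=2.
Step 9: smallest deg-1 vertex = 10, p_9 = 6. Add edge {6,10}. Now deg[10]=0, deg[6]=1.
Step 10: smallest deg-1 vertex = 6, p_10 = 11. Add edge {6,11}. Now deg[6]=0, deg[11]=1.
Final: two remaining deg-1 vertices are 11, 12. Add edge {11,12}.

Answer: 1 3
1 4
4 7
8 9
4 9
4 5
2 5
2 6
6 10
6 11
11 12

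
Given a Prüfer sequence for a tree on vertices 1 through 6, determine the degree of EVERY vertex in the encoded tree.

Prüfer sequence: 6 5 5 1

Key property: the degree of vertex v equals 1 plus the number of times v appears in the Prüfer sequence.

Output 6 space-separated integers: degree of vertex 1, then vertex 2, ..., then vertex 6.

Answer: 2 1 1 1 3 2

Derivation:
p_1 = 6: count[6] becomes 1
p_2 = 5: count[5] becomes 1
p_3 = 5: count[5] becomes 2
p_4 = 1: count[1] becomes 1
Degrees (1 + count): deg[1]=1+1=2, deg[2]=1+0=1, deg[3]=1+0=1, deg[4]=1+0=1, deg[5]=1+2=3, deg[6]=1+1=2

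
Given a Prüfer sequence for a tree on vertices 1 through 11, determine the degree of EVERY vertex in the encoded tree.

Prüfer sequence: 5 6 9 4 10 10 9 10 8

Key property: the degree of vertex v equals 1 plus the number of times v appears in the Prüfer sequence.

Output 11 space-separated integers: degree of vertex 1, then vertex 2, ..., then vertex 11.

Answer: 1 1 1 2 2 2 1 2 3 4 1

Derivation:
p_1 = 5: count[5] becomes 1
p_2 = 6: count[6] becomes 1
p_3 = 9: count[9] becomes 1
p_4 = 4: count[4] becomes 1
p_5 = 10: count[10] becomes 1
p_6 = 10: count[10] becomes 2
p_7 = 9: count[9] becomes 2
p_8 = 10: count[10] becomes 3
p_9 = 8: count[8] becomes 1
Degrees (1 + count): deg[1]=1+0=1, deg[2]=1+0=1, deg[3]=1+0=1, deg[4]=1+1=2, deg[5]=1+1=2, deg[6]=1+1=2, deg[7]=1+0=1, deg[8]=1+1=2, deg[9]=1+2=3, deg[10]=1+3=4, deg[11]=1+0=1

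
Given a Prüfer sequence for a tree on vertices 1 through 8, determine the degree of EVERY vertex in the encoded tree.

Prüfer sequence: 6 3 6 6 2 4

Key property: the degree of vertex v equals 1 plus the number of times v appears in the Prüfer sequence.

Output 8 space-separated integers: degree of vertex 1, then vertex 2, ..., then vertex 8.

Answer: 1 2 2 2 1 4 1 1

Derivation:
p_1 = 6: count[6] becomes 1
p_2 = 3: count[3] becomes 1
p_3 = 6: count[6] becomes 2
p_4 = 6: count[6] becomes 3
p_5 = 2: count[2] becomes 1
p_6 = 4: count[4] becomes 1
Degrees (1 + count): deg[1]=1+0=1, deg[2]=1+1=2, deg[3]=1+1=2, deg[4]=1+1=2, deg[5]=1+0=1, deg[6]=1+3=4, deg[7]=1+0=1, deg[8]=1+0=1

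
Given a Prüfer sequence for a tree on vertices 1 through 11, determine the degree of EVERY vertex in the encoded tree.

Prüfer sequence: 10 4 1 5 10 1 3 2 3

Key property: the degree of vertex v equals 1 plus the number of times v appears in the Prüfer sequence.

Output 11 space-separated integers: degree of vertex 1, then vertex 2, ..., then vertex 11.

p_1 = 10: count[10] becomes 1
p_2 = 4: count[4] becomes 1
p_3 = 1: count[1] becomes 1
p_4 = 5: count[5] becomes 1
p_5 = 10: count[10] becomes 2
p_6 = 1: count[1] becomes 2
p_7 = 3: count[3] becomes 1
p_8 = 2: count[2] becomes 1
p_9 = 3: count[3] becomes 2
Degrees (1 + count): deg[1]=1+2=3, deg[2]=1+1=2, deg[3]=1+2=3, deg[4]=1+1=2, deg[5]=1+1=2, deg[6]=1+0=1, deg[7]=1+0=1, deg[8]=1+0=1, deg[9]=1+0=1, deg[10]=1+2=3, deg[11]=1+0=1

Answer: 3 2 3 2 2 1 1 1 1 3 1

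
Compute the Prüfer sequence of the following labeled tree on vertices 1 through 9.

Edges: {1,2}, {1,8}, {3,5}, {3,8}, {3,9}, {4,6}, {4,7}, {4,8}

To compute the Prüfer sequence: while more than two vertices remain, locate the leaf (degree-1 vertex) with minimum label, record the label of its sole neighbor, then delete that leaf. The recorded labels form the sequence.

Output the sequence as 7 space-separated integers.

Step 1: leaves = {2,5,6,7,9}. Remove smallest leaf 2, emit neighbor 1.
Step 2: leaves = {1,5,6,7,9}. Remove smallest leaf 1, emit neighbor 8.
Step 3: leaves = {5,6,7,9}. Remove smallest leaf 5, emit neighbor 3.
Step 4: leaves = {6,7,9}. Remove smallest leaf 6, emit neighbor 4.
Step 5: leaves = {7,9}. Remove smallest leaf 7, emit neighbor 4.
Step 6: leaves = {4,9}. Remove smallest leaf 4, emit neighbor 8.
Step 7: leaves = {8,9}. Remove smallest leaf 8, emit neighbor 3.
Done: 2 vertices remain (3, 9). Sequence = [1 8 3 4 4 8 3]

Answer: 1 8 3 4 4 8 3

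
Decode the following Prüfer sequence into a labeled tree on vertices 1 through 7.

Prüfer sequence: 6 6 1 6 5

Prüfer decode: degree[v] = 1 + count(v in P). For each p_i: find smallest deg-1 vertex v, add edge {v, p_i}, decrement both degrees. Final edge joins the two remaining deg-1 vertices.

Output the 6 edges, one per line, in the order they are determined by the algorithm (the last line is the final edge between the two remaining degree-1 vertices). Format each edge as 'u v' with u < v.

Initial degrees: {1:2, 2:1, 3:1, 4:1, 5:2, 6:4, 7:1}
Step 1: smallest deg-1 vertex = 2, p_1 = 6. Add edge {2,6}. Now deg[2]=0, deg[6]=3.
Step 2: smallest deg-1 vertex = 3, p_2 = 6. Add edge {3,6}. Now deg[3]=0, deg[6]=2.
Step 3: smallest deg-1 vertex = 4, p_3 = 1. Add edge {1,4}. Now deg[4]=0, deg[1]=1.
Step 4: smallest deg-1 vertex = 1, p_4 = 6. Add edge {1,6}. Now deg[1]=0, deg[6]=1.
Step 5: smallest deg-1 vertex = 6, p_5 = 5. Add edge {5,6}. Now deg[6]=0, deg[5]=1.
Final: two remaining deg-1 vertices are 5, 7. Add edge {5,7}.

Answer: 2 6
3 6
1 4
1 6
5 6
5 7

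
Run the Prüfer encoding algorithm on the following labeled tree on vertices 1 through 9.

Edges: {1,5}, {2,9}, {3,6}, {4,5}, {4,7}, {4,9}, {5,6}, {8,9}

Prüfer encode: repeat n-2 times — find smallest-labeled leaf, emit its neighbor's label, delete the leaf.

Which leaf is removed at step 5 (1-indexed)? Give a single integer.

Step 1: current leaves = {1,2,3,7,8}. Remove leaf 1 (neighbor: 5).
Step 2: current leaves = {2,3,7,8}. Remove leaf 2 (neighbor: 9).
Step 3: current leaves = {3,7,8}. Remove leaf 3 (neighbor: 6).
Step 4: current leaves = {6,7,8}. Remove leaf 6 (neighbor: 5).
Step 5: current leaves = {5,7,8}. Remove leaf 5 (neighbor: 4).

Answer: 5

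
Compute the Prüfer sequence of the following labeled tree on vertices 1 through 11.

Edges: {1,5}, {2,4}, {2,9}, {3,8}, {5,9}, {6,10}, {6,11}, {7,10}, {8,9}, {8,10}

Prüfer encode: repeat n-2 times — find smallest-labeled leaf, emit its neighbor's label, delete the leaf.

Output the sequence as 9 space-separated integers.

Step 1: leaves = {1,3,4,7,11}. Remove smallest leaf 1, emit neighbor 5.
Step 2: leaves = {3,4,5,7,11}. Remove smallest leaf 3, emit neighbor 8.
Step 3: leaves = {4,5,7,11}. Remove smallest leaf 4, emit neighbor 2.
Step 4: leaves = {2,5,7,11}. Remove smallest leaf 2, emit neighbor 9.
Step 5: leaves = {5,7,11}. Remove smallest leaf 5, emit neighbor 9.
Step 6: leaves = {7,9,11}. Remove smallest leaf 7, emit neighbor 10.
Step 7: leaves = {9,11}. Remove smallest leaf 9, emit neighbor 8.
Step 8: leaves = {8,11}. Remove smallest leaf 8, emit neighbor 10.
Step 9: leaves = {10,11}. Remove smallest leaf 10, emit neighbor 6.
Done: 2 vertices remain (6, 11). Sequence = [5 8 2 9 9 10 8 10 6]

Answer: 5 8 2 9 9 10 8 10 6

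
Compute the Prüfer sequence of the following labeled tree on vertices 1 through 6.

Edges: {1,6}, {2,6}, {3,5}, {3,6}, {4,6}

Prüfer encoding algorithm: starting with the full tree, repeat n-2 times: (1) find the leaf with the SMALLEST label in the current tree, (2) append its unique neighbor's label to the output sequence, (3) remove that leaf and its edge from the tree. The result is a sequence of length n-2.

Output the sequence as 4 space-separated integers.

Step 1: leaves = {1,2,4,5}. Remove smallest leaf 1, emit neighbor 6.
Step 2: leaves = {2,4,5}. Remove smallest leaf 2, emit neighbor 6.
Step 3: leaves = {4,5}. Remove smallest leaf 4, emit neighbor 6.
Step 4: leaves = {5,6}. Remove smallest leaf 5, emit neighbor 3.
Done: 2 vertices remain (3, 6). Sequence = [6 6 6 3]

Answer: 6 6 6 3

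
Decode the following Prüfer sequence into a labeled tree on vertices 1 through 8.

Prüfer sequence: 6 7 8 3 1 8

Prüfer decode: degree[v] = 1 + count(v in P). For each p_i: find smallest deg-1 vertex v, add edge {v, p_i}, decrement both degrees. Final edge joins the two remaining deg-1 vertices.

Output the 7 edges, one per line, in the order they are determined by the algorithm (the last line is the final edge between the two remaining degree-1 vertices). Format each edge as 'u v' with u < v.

Answer: 2 6
4 7
5 8
3 6
1 3
1 8
7 8

Derivation:
Initial degrees: {1:2, 2:1, 3:2, 4:1, 5:1, 6:2, 7:2, 8:3}
Step 1: smallest deg-1 vertex = 2, p_1 = 6. Add edge {2,6}. Now deg[2]=0, deg[6]=1.
Step 2: smallest deg-1 vertex = 4, p_2 = 7. Add edge {4,7}. Now deg[4]=0, deg[7]=1.
Step 3: smallest deg-1 vertex = 5, p_3 = 8. Add edge {5,8}. Now deg[5]=0, deg[8]=2.
Step 4: smallest deg-1 vertex = 6, p_4 = 3. Add edge {3,6}. Now deg[6]=0, deg[3]=1.
Step 5: smallest deg-1 vertex = 3, p_5 = 1. Add edge {1,3}. Now deg[3]=0, deg[1]=1.
Step 6: smallest deg-1 vertex = 1, p_6 = 8. Add edge {1,8}. Now deg[1]=0, deg[8]=1.
Final: two remaining deg-1 vertices are 7, 8. Add edge {7,8}.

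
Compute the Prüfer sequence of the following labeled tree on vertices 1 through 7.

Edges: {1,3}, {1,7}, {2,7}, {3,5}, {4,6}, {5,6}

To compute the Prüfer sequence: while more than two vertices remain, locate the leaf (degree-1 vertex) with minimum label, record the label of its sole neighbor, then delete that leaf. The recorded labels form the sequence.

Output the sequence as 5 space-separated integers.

Step 1: leaves = {2,4}. Remove smallest leaf 2, emit neighbor 7.
Step 2: leaves = {4,7}. Remove smallest leaf 4, emit neighbor 6.
Step 3: leaves = {6,7}. Remove smallest leaf 6, emit neighbor 5.
Step 4: leaves = {5,7}. Remove smallest leaf 5, emit neighbor 3.
Step 5: leaves = {3,7}. Remove smallest leaf 3, emit neighbor 1.
Done: 2 vertices remain (1, 7). Sequence = [7 6 5 3 1]

Answer: 7 6 5 3 1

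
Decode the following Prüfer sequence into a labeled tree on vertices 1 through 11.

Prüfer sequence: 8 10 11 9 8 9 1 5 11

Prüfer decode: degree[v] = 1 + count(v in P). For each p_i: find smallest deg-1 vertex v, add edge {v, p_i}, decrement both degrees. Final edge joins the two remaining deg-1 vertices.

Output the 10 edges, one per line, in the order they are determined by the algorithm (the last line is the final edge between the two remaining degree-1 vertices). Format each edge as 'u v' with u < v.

Answer: 2 8
3 10
4 11
6 9
7 8
8 9
1 9
1 5
5 11
10 11

Derivation:
Initial degrees: {1:2, 2:1, 3:1, 4:1, 5:2, 6:1, 7:1, 8:3, 9:3, 10:2, 11:3}
Step 1: smallest deg-1 vertex = 2, p_1 = 8. Add edge {2,8}. Now deg[2]=0, deg[8]=2.
Step 2: smallest deg-1 vertex = 3, p_2 = 10. Add edge {3,10}. Now deg[3]=0, deg[10]=1.
Step 3: smallest deg-1 vertex = 4, p_3 = 11. Add edge {4,11}. Now deg[4]=0, deg[11]=2.
Step 4: smallest deg-1 vertex = 6, p_4 = 9. Add edge {6,9}. Now deg[6]=0, deg[9]=2.
Step 5: smallest deg-1 vertex = 7, p_5 = 8. Add edge {7,8}. Now deg[7]=0, deg[8]=1.
Step 6: smallest deg-1 vertex = 8, p_6 = 9. Add edge {8,9}. Now deg[8]=0, deg[9]=1.
Step 7: smallest deg-1 vertex = 9, p_7 = 1. Add edge {1,9}. Now deg[9]=0, deg[1]=1.
Step 8: smallest deg-1 vertex = 1, p_8 = 5. Add edge {1,5}. Now deg[1]=0, deg[5]=1.
Step 9: smallest deg-1 vertex = 5, p_9 = 11. Add edge {5,11}. Now deg[5]=0, deg[11]=1.
Final: two remaining deg-1 vertices are 10, 11. Add edge {10,11}.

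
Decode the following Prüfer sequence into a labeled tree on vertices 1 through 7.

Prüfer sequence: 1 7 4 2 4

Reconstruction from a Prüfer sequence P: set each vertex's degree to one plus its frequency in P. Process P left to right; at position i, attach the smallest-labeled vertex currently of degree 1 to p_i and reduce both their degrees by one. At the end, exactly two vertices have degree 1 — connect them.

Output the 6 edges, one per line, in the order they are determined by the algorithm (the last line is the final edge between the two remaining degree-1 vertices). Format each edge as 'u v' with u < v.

Initial degrees: {1:2, 2:2, 3:1, 4:3, 5:1, 6:1, 7:2}
Step 1: smallest deg-1 vertex = 3, p_1 = 1. Add edge {1,3}. Now deg[3]=0, deg[1]=1.
Step 2: smallest deg-1 vertex = 1, p_2 = 7. Add edge {1,7}. Now deg[1]=0, deg[7]=1.
Step 3: smallest deg-1 vertex = 5, p_3 = 4. Add edge {4,5}. Now deg[5]=0, deg[4]=2.
Step 4: smallest deg-1 vertex = 6, p_4 = 2. Add edge {2,6}. Now deg[6]=0, deg[2]=1.
Step 5: smallest deg-1 vertex = 2, p_5 = 4. Add edge {2,4}. Now deg[2]=0, deg[4]=1.
Final: two remaining deg-1 vertices are 4, 7. Add edge {4,7}.

Answer: 1 3
1 7
4 5
2 6
2 4
4 7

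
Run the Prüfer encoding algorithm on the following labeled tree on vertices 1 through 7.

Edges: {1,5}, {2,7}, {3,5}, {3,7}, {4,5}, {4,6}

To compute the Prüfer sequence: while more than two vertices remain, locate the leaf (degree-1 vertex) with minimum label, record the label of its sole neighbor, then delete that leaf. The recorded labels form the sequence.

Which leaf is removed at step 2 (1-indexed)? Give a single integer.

Answer: 2

Derivation:
Step 1: current leaves = {1,2,6}. Remove leaf 1 (neighbor: 5).
Step 2: current leaves = {2,6}. Remove leaf 2 (neighbor: 7).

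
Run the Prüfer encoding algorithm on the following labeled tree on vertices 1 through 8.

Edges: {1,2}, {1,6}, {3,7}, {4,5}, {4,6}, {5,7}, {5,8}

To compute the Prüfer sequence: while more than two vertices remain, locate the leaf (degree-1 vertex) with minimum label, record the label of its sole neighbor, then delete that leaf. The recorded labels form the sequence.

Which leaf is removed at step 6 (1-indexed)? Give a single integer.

Step 1: current leaves = {2,3,8}. Remove leaf 2 (neighbor: 1).
Step 2: current leaves = {1,3,8}. Remove leaf 1 (neighbor: 6).
Step 3: current leaves = {3,6,8}. Remove leaf 3 (neighbor: 7).
Step 4: current leaves = {6,7,8}. Remove leaf 6 (neighbor: 4).
Step 5: current leaves = {4,7,8}. Remove leaf 4 (neighbor: 5).
Step 6: current leaves = {7,8}. Remove leaf 7 (neighbor: 5).

Answer: 7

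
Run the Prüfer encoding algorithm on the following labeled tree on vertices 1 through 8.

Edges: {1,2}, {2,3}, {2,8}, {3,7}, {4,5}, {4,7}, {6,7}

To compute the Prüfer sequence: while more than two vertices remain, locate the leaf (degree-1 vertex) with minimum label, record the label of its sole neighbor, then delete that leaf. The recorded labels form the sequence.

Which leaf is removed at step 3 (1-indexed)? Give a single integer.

Step 1: current leaves = {1,5,6,8}. Remove leaf 1 (neighbor: 2).
Step 2: current leaves = {5,6,8}. Remove leaf 5 (neighbor: 4).
Step 3: current leaves = {4,6,8}. Remove leaf 4 (neighbor: 7).

Answer: 4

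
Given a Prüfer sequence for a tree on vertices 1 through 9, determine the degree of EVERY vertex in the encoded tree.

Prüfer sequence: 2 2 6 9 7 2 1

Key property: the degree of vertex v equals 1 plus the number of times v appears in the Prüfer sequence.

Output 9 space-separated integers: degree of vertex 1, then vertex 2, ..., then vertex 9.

p_1 = 2: count[2] becomes 1
p_2 = 2: count[2] becomes 2
p_3 = 6: count[6] becomes 1
p_4 = 9: count[9] becomes 1
p_5 = 7: count[7] becomes 1
p_6 = 2: count[2] becomes 3
p_7 = 1: count[1] becomes 1
Degrees (1 + count): deg[1]=1+1=2, deg[2]=1+3=4, deg[3]=1+0=1, deg[4]=1+0=1, deg[5]=1+0=1, deg[6]=1+1=2, deg[7]=1+1=2, deg[8]=1+0=1, deg[9]=1+1=2

Answer: 2 4 1 1 1 2 2 1 2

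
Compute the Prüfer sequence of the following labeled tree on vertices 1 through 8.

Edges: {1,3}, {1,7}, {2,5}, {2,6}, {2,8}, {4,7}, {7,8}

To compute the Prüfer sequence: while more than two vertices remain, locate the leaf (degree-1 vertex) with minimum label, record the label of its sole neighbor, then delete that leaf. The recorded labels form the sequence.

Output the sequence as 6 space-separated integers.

Answer: 1 7 7 2 2 8

Derivation:
Step 1: leaves = {3,4,5,6}. Remove smallest leaf 3, emit neighbor 1.
Step 2: leaves = {1,4,5,6}. Remove smallest leaf 1, emit neighbor 7.
Step 3: leaves = {4,5,6}. Remove smallest leaf 4, emit neighbor 7.
Step 4: leaves = {5,6,7}. Remove smallest leaf 5, emit neighbor 2.
Step 5: leaves = {6,7}. Remove smallest leaf 6, emit neighbor 2.
Step 6: leaves = {2,7}. Remove smallest leaf 2, emit neighbor 8.
Done: 2 vertices remain (7, 8). Sequence = [1 7 7 2 2 8]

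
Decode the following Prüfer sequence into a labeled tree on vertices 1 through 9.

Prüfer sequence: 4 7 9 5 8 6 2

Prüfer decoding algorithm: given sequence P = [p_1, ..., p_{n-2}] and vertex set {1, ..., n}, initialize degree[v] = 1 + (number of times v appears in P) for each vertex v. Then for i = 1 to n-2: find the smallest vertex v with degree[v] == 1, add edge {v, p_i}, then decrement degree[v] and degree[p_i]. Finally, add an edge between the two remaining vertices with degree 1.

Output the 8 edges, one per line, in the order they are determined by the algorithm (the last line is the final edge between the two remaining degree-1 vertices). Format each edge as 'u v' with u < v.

Answer: 1 4
3 7
4 9
5 7
5 8
6 8
2 6
2 9

Derivation:
Initial degrees: {1:1, 2:2, 3:1, 4:2, 5:2, 6:2, 7:2, 8:2, 9:2}
Step 1: smallest deg-1 vertex = 1, p_1 = 4. Add edge {1,4}. Now deg[1]=0, deg[4]=1.
Step 2: smallest deg-1 vertex = 3, p_2 = 7. Add edge {3,7}. Now deg[3]=0, deg[7]=1.
Step 3: smallest deg-1 vertex = 4, p_3 = 9. Add edge {4,9}. Now deg[4]=0, deg[9]=1.
Step 4: smallest deg-1 vertex = 7, p_4 = 5. Add edge {5,7}. Now deg[7]=0, deg[5]=1.
Step 5: smallest deg-1 vertex = 5, p_5 = 8. Add edge {5,8}. Now deg[5]=0, deg[8]=1.
Step 6: smallest deg-1 vertex = 8, p_6 = 6. Add edge {6,8}. Now deg[8]=0, deg[6]=1.
Step 7: smallest deg-1 vertex = 6, p_7 = 2. Add edge {2,6}. Now deg[6]=0, deg[2]=1.
Final: two remaining deg-1 vertices are 2, 9. Add edge {2,9}.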